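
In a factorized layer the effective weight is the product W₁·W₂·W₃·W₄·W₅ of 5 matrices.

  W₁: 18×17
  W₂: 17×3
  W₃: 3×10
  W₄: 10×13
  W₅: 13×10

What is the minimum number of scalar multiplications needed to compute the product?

2238

Adjacent pairs: W₁W₂ = 18·17·3 = 918; W₂W₃ = 17·3·10 = 510; W₃W₄ = 3·10·13 = 390; W₄W₅ = 10·13·10 = 1300.
Length 3: W₁..W₃: k=1: 0+510+18·17·10=3570; k=2: 918+0+18·3·10=1458 → min 1458 | W₂..W₄: k=2: 0+390+17·3·13=1053; k=3: 510+0+17·10·13=2720 → min 1053 | W₃..W₅: k=3: 0+1300+3·10·10=1600; k=4: 390+0+3·13·10=780 → min 780.
Length 4: W₁..W₄: k=1: 0+1053+18·17·13=5031; k=2: 918+390+18·3·13=2010; k=3: 1458+0+18·10·13=3798 → min 2010 | W₂..W₅: k=2: 0+780+17·3·10=1290; k=3: 510+1300+17·10·10=3510; k=4: 1053+0+17·13·10=3263 → min 1290.
Length 5: W₁..W₅: k=1: 0+1290+18·17·10=4350; k=2: 918+780+18·3·10=2238; k=3: 1458+1300+18·10·10=4558; k=4: 2010+0+18·13·10=4350 → min 2238.
Optimal order: ((W₁·W₂)·((W₃·W₄)·W₅)) with cost 2238.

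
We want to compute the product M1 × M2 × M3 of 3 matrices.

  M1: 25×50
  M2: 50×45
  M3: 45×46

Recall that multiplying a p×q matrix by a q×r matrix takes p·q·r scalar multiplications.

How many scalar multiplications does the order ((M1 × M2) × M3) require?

(M1 × M2): 25×50 by 50×45 → 25×45, cost 25·50·45 = 56250
((M1 × M2) × M3): 25×45 by 45×46 → 25×46, cost 25·45·46 = 51750; cumulative 108000
Total: 108000 scalar multiplications.

108000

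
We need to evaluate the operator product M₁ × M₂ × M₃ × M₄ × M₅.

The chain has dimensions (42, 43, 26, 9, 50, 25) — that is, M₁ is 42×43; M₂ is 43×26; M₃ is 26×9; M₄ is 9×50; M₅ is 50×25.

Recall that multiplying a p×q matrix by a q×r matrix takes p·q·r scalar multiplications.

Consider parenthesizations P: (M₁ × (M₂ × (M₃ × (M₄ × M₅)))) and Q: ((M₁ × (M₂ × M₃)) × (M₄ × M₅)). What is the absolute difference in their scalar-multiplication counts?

Order P = (M₁ × (M₂ × (M₃ × (M₄ × M₅)))): (M₄ × M₅): 9×50 by 50×25 → 9×25, cost 9·50·25 = 11250; (M₃ × (M₄ × M₅)): 26×9 by 9×25 → 26×25, cost 26·9·25 = 5850; cumulative 17100; (M₂ × (M₃ × (M₄ × M₅))): 43×26 by 26×25 → 43×25, cost 43·26·25 = 27950; cumulative 45050; (M₁ × (M₂ × (M₃ × (M₄ × M₅)))): 42×43 by 43×25 → 42×25, cost 42·43·25 = 45150; cumulative 90200. Total 90200.
Order Q = ((M₁ × (M₂ × M₃)) × (M₄ × M₅)): (M₂ × M₃): 43×26 by 26×9 → 43×9, cost 43·26·9 = 10062; (M₁ × (M₂ × M₃)): 42×43 by 43×9 → 42×9, cost 42·43·9 = 16254; cumulative 26316; (M₄ × M₅): 9×50 by 50×25 → 9×25, cost 9·50·25 = 11250; ((M₁ × (M₂ × M₃)) × (M₄ × M₅)): 42×9 by 9×25 → 42×25, cost 42·9·25 = 9450; cumulative 47016. Total 47016.
Difference: |90200 − 47016| = 43184.

43184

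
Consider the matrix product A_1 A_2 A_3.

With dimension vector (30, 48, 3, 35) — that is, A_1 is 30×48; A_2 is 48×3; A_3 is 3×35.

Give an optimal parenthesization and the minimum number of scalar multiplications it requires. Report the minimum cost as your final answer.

(A_1 (A_2 A_3)): cost 55440.
((A_1 A_2) A_3): cost 7470.
Optimal: ((A_1 A_2) A_3) with cost 7470.

7470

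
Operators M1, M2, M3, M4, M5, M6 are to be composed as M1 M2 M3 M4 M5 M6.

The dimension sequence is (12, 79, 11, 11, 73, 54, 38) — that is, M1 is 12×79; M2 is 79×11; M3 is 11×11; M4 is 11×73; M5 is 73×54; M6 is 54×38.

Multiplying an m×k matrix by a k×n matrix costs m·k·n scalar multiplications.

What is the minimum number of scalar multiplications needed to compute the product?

Adjacent pairs: M1M2 = 12·79·11 = 10428; M2M3 = 79·11·11 = 9559; M3M4 = 11·11·73 = 8833; M4M5 = 11·73·54 = 43362; M5M6 = 73·54·38 = 149796.
Length 3: M1..M3: k=1: 0+9559+12·79·11=19987; k=2: 10428+0+12·11·11=11880 → min 11880 | M2..M4: k=2: 0+8833+79·11·73=72270; k=3: 9559+0+79·11·73=72996 → min 72270 | M3..M5: k=3: 0+43362+11·11·54=49896; k=4: 8833+0+11·73·54=52195 → min 49896 | M4..M6: k=4: 0+149796+11·73·38=180310; k=5: 43362+0+11·54·38=65934 → min 65934.
Length 4: M1..M4: k=1: 0+72270+12·79·73=141474; k=2: 10428+8833+12·11·73=28897; k=3: 11880+0+12·11·73=21516 → min 21516 | M2..M5: k=2: 0+49896+79·11·54=96822; k=3: 9559+43362+79·11·54=99847; k=4: 72270+0+79·73·54=383688 → min 96822 | M3..M6: k=3: 0+65934+11·11·38=70532; k=4: 8833+149796+11·73·38=189143; k=5: 49896+0+11·54·38=72468 → min 70532.
Length 5: M1..M5: k=1: 0+96822+12·79·54=148014; k=2: 10428+49896+12·11·54=67452; k=3: 11880+43362+12·11·54=62370; k=4: 21516+0+12·73·54=68820 → min 62370 | M2..M6: k=2: 0+70532+79·11·38=103554; k=3: 9559+65934+79·11·38=108515; k=4: 72270+149796+79·73·38=441212; k=5: 96822+0+79·54·38=258930 → min 103554.
Length 6: M1..M6: k=1: 0+103554+12·79·38=139578; k=2: 10428+70532+12·11·38=85976; k=3: 11880+65934+12·11·38=82830; k=4: 21516+149796+12·73·38=204600; k=5: 62370+0+12·54·38=86994 → min 82830.
Optimal order: (((M1 M2) M3) ((M4 M5) M6)) with cost 82830.

82830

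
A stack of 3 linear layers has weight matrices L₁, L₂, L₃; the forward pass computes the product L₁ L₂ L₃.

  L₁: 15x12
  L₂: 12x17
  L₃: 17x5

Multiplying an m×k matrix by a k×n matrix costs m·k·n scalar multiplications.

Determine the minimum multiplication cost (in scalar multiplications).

Order (L₁ (L₂ L₃)): (L₂ L₃): 12×17 by 17×5 → 12×5, cost 12·17·5 = 1020; (L₁ (L₂ L₃)): 15×12 by 12×5 → 15×5, cost 15·12·5 = 900; cumulative 1920. Total 1920.
Order ((L₁ L₂) L₃): (L₁ L₂): 15×12 by 12×17 → 15×17, cost 15·12·17 = 3060; ((L₁ L₂) L₃): 15×17 by 17×5 → 15×5, cost 15·17·5 = 1275; cumulative 4335. Total 4335.
Minimum: 1920.

1920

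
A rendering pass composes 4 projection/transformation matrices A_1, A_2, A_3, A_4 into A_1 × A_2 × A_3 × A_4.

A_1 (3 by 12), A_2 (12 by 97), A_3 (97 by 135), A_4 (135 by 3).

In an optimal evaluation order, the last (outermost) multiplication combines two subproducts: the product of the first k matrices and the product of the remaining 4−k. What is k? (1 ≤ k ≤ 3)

1

Adjacent pairs: A_1A_2 = 3·12·97 = 3492; A_2A_3 = 12·97·135 = 157140; A_3A_4 = 97·135·3 = 39285.
Length 3: A_1..A_3: k=1: 0+157140+3·12·135=162000; k=2: 3492+0+3·97·135=42777 → min 42777 | A_2..A_4: k=2: 0+39285+12·97·3=42777; k=3: 157140+0+12·135·3=162000 → min 42777.
Top-level splits: k=1: (A_1..A_1)·(A_2..A_4) → 0+42777+3·12·3 = 42885; k=2: (A_1..A_2)·(A_3..A_4) → 3492+39285+3·97·3 = 43650; k=3: (A_1..A_3)·(A_4..A_4) → 42777+0+3·135·3 = 43992.
Best split is after A_1, i.e. k = 1.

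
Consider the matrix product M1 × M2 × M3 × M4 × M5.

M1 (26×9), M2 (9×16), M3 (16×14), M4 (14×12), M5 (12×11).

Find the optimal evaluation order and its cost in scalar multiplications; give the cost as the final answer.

7290

Adjacent pairs: M1M2 = 26·9·16 = 3744; M2M3 = 9·16·14 = 2016; M3M4 = 16·14·12 = 2688; M4M5 = 14·12·11 = 1848.
Length 3: M1..M3: k=1: 0+2016+26·9·14=5292; k=2: 3744+0+26·16·14=9568 → min 5292 | M2..M4: k=2: 0+2688+9·16·12=4416; k=3: 2016+0+9·14·12=3528 → min 3528 | M3..M5: k=3: 0+1848+16·14·11=4312; k=4: 2688+0+16·12·11=4800 → min 4312.
Length 4: M1..M4: k=1: 0+3528+26·9·12=6336; k=2: 3744+2688+26·16·12=11424; k=3: 5292+0+26·14·12=9660 → min 6336 | M2..M5: k=2: 0+4312+9·16·11=5896; k=3: 2016+1848+9·14·11=5250; k=4: 3528+0+9·12·11=4716 → min 4716.
Length 5: M1..M5: k=1: 0+4716+26·9·11=7290; k=2: 3744+4312+26·16·11=12632; k=3: 5292+1848+26·14·11=11144; k=4: 6336+0+26·12·11=9768 → min 7290.
Optimal parenthesization: (M1 × (((M2 × M3) × M4) × M5)) with cost 7290.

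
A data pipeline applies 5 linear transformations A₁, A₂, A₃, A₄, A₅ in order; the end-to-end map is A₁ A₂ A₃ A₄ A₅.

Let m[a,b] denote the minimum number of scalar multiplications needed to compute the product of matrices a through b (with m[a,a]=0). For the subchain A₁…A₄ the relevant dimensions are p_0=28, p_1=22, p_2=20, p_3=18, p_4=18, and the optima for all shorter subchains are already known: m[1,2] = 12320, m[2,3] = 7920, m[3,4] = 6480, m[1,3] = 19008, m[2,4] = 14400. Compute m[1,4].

25488

m[1,4] = min over k∈[1,3] of m[1,k]+m[k+1,4]+p_{0}·p_k·p_{4}.
k=1: 0 + 14400 + 28·22·18 = 25488; k=2: 12320 + 6480 + 28·20·18 = 28880; k=3: 19008 + 0 + 28·18·18 = 28080.
Minimum: 25488 at k=1.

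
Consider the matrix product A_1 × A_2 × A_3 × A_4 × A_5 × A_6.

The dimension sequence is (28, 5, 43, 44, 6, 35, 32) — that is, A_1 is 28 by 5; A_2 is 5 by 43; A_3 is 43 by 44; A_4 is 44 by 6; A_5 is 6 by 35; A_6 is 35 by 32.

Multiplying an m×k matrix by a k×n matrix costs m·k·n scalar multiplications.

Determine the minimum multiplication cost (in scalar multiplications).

21910

Adjacent pairs: A_1A_2 = 28·5·43 = 6020; A_2A_3 = 5·43·44 = 9460; A_3A_4 = 43·44·6 = 11352; A_4A_5 = 44·6·35 = 9240; A_5A_6 = 6·35·32 = 6720.
Length 3: A_1..A_3: k=1: 0+9460+28·5·44=15620; k=2: 6020+0+28·43·44=58996 → min 15620 | A_2..A_4: k=2: 0+11352+5·43·6=12642; k=3: 9460+0+5·44·6=10780 → min 10780 | A_3..A_5: k=3: 0+9240+43·44·35=75460; k=4: 11352+0+43·6·35=20382 → min 20382 | A_4..A_6: k=4: 0+6720+44·6·32=15168; k=5: 9240+0+44·35·32=58520 → min 15168.
Length 4: A_1..A_4: k=1: 0+10780+28·5·6=11620; k=2: 6020+11352+28·43·6=24596; k=3: 15620+0+28·44·6=23012 → min 11620 | A_2..A_5: k=2: 0+20382+5·43·35=27907; k=3: 9460+9240+5·44·35=26400; k=4: 10780+0+5·6·35=11830 → min 11830 | A_3..A_6: k=3: 0+15168+43·44·32=75712; k=4: 11352+6720+43·6·32=26328; k=5: 20382+0+43·35·32=68542 → min 26328.
Length 5: A_1..A_5: k=1: 0+11830+28·5·35=16730; k=2: 6020+20382+28·43·35=68542; k=3: 15620+9240+28·44·35=67980; k=4: 11620+0+28·6·35=17500 → min 16730 | A_2..A_6: k=2: 0+26328+5·43·32=33208; k=3: 9460+15168+5·44·32=31668; k=4: 10780+6720+5·6·32=18460; k=5: 11830+0+5·35·32=17430 → min 17430.
Length 6: A_1..A_6: k=1: 0+17430+28·5·32=21910; k=2: 6020+26328+28·43·32=70876; k=3: 15620+15168+28·44·32=70212; k=4: 11620+6720+28·6·32=23716; k=5: 16730+0+28·35·32=48090 → min 21910.
Optimal order: (A_1 × ((((A_2 × A_3) × A_4) × A_5) × A_6)) with cost 21910.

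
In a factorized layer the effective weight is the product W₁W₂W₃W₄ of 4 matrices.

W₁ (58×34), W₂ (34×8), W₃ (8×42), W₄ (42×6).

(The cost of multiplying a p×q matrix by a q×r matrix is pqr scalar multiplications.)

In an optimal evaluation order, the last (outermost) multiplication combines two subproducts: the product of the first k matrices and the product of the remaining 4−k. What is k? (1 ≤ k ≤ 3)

Adjacent pairs: W₁W₂ = 58·34·8 = 15776; W₂W₃ = 34·8·42 = 11424; W₃W₄ = 8·42·6 = 2016.
Length 3: W₁..W₃: k=1: 0+11424+58·34·42=94248; k=2: 15776+0+58·8·42=35264 → min 35264 | W₂..W₄: k=2: 0+2016+34·8·6=3648; k=3: 11424+0+34·42·6=19992 → min 3648.
Top-level splits: k=1: (W₁..W₁)·(W₂..W₄) → 0+3648+58·34·6 = 15480; k=2: (W₁..W₂)·(W₃..W₄) → 15776+2016+58·8·6 = 20576; k=3: (W₁..W₃)·(W₄..W₄) → 35264+0+58·42·6 = 49880.
Best split is after W₁, i.e. k = 1.

1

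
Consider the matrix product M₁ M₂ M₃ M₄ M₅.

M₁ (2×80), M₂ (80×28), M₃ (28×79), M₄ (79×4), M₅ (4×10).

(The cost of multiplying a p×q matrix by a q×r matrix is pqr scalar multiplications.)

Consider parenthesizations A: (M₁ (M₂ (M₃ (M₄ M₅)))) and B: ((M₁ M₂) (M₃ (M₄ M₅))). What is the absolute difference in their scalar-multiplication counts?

Order A = (M₁ (M₂ (M₃ (M₄ M₅)))): (M₄ M₅): 79×4 by 4×10 → 79×10, cost 79·4·10 = 3160; (M₃ (M₄ M₅)): 28×79 by 79×10 → 28×10, cost 28·79·10 = 22120; cumulative 25280; (M₂ (M₃ (M₄ M₅))): 80×28 by 28×10 → 80×10, cost 80·28·10 = 22400; cumulative 47680; (M₁ (M₂ (M₃ (M₄ M₅)))): 2×80 by 80×10 → 2×10, cost 2·80·10 = 1600; cumulative 49280. Total 49280.
Order B = ((M₁ M₂) (M₃ (M₄ M₅))): (M₁ M₂): 2×80 by 80×28 → 2×28, cost 2·80·28 = 4480; (M₄ M₅): 79×4 by 4×10 → 79×10, cost 79·4·10 = 3160; (M₃ (M₄ M₅)): 28×79 by 79×10 → 28×10, cost 28·79·10 = 22120; cumulative 25280; ((M₁ M₂) (M₃ (M₄ M₅))): 2×28 by 28×10 → 2×10, cost 2·28·10 = 560; cumulative 30320. Total 30320.
Difference: |49280 − 30320| = 18960.

18960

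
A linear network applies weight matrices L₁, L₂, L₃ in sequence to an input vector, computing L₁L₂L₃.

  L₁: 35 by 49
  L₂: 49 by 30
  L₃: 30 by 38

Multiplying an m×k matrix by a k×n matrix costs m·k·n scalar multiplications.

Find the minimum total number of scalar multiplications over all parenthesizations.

91350

Order (L₁(L₂L₃)): (L₂L₃): 49×30 by 30×38 → 49×38, cost 49·30·38 = 55860; (L₁(L₂L₃)): 35×49 by 49×38 → 35×38, cost 35·49·38 = 65170; cumulative 121030. Total 121030.
Order ((L₁L₂)L₃): (L₁L₂): 35×49 by 49×30 → 35×30, cost 35·49·30 = 51450; ((L₁L₂)L₃): 35×30 by 30×38 → 35×38, cost 35·30·38 = 39900; cumulative 91350. Total 91350.
Minimum: 91350.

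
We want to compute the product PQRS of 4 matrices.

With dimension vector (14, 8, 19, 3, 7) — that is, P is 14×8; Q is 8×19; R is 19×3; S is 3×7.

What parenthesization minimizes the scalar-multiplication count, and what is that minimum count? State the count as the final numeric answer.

1086

Adjacent pairs: PQ = 14·8·19 = 2128; QR = 8·19·3 = 456; RS = 19·3·7 = 399.
Length 3: P..R: k=1: 0+456+14·8·3=792; k=2: 2128+0+14·19·3=2926 → min 792 | Q..S: k=2: 0+399+8·19·7=1463; k=3: 456+0+8·3·7=624 → min 624.
Length 4: P..S: k=1: 0+624+14·8·7=1408; k=2: 2128+399+14·19·7=4389; k=3: 792+0+14·3·7=1086 → min 1086.
Optimal parenthesization: ((P(QR))S) with cost 1086.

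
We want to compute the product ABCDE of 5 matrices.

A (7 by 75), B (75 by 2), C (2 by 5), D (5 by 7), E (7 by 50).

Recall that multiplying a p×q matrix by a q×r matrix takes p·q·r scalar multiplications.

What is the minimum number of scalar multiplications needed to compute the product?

Adjacent pairs: AB = 7·75·2 = 1050; BC = 75·2·5 = 750; CD = 2·5·7 = 70; DE = 5·7·50 = 1750.
Length 3: A..C: k=1: 0+750+7·75·5=3375; k=2: 1050+0+7·2·5=1120 → min 1120 | B..D: k=2: 0+70+75·2·7=1120; k=3: 750+0+75·5·7=3375 → min 1120 | C..E: k=3: 0+1750+2·5·50=2250; k=4: 70+0+2·7·50=770 → min 770.
Length 4: A..D: k=1: 0+1120+7·75·7=4795; k=2: 1050+70+7·2·7=1218; k=3: 1120+0+7·5·7=1365 → min 1218 | B..E: k=2: 0+770+75·2·50=8270; k=3: 750+1750+75·5·50=21250; k=4: 1120+0+75·7·50=27370 → min 8270.
Length 5: A..E: k=1: 0+8270+7·75·50=34520; k=2: 1050+770+7·2·50=2520; k=3: 1120+1750+7·5·50=4620; k=4: 1218+0+7·7·50=3668 → min 2520.
Optimal order: ((AB)((CD)E)) with cost 2520.

2520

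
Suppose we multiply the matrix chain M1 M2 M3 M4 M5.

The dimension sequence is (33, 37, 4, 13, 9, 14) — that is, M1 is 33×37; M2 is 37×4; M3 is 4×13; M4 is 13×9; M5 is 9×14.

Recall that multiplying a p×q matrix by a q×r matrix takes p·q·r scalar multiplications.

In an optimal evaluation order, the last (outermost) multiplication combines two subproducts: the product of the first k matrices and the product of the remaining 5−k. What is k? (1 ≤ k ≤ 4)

Adjacent pairs: M1M2 = 33·37·4 = 4884; M2M3 = 37·4·13 = 1924; M3M4 = 4·13·9 = 468; M4M5 = 13·9·14 = 1638.
Length 3: M1..M3: k=1: 0+1924+33·37·13=17797; k=2: 4884+0+33·4·13=6600 → min 6600 | M2..M4: k=2: 0+468+37·4·9=1800; k=3: 1924+0+37·13·9=6253 → min 1800 | M3..M5: k=3: 0+1638+4·13·14=2366; k=4: 468+0+4·9·14=972 → min 972.
Length 4: M1..M4: k=1: 0+1800+33·37·9=12789; k=2: 4884+468+33·4·9=6540; k=3: 6600+0+33·13·9=10461 → min 6540 | M2..M5: k=2: 0+972+37·4·14=3044; k=3: 1924+1638+37·13·14=10296; k=4: 1800+0+37·9·14=6462 → min 3044.
Top-level splits: k=1: (M1..M1)·(M2..M5) → 0+3044+33·37·14 = 20138; k=2: (M1..M2)·(M3..M5) → 4884+972+33·4·14 = 7704; k=3: (M1..M3)·(M4..M5) → 6600+1638+33·13·14 = 14244; k=4: (M1..M4)·(M5..M5) → 6540+0+33·9·14 = 10698.
Best split is after M2, i.e. k = 2.

2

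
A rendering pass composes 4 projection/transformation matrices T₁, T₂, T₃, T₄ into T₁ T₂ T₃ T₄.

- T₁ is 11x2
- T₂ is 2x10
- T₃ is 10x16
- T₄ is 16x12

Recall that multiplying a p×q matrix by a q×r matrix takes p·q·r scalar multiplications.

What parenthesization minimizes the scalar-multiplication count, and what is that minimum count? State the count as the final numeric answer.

Adjacent pairs: T₁T₂ = 11·2·10 = 220; T₂T₃ = 2·10·16 = 320; T₃T₄ = 10·16·12 = 1920.
Length 3: T₁..T₃: k=1: 0+320+11·2·16=672; k=2: 220+0+11·10·16=1980 → min 672 | T₂..T₄: k=2: 0+1920+2·10·12=2160; k=3: 320+0+2·16·12=704 → min 704.
Length 4: T₁..T₄: k=1: 0+704+11·2·12=968; k=2: 220+1920+11·10·12=3460; k=3: 672+0+11·16·12=2784 → min 968.
Optimal parenthesization: (T₁ ((T₂ T₃) T₄)) with cost 968.

968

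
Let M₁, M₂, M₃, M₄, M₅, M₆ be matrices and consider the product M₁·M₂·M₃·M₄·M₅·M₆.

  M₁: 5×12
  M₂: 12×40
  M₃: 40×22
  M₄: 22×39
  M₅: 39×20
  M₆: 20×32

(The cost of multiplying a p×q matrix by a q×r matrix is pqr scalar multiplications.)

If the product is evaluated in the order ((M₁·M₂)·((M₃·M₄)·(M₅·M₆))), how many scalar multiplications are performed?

118000

(M₁·M₂): 5×12 by 12×40 → 5×40, cost 5·12·40 = 2400
(M₃·M₄): 40×22 by 22×39 → 40×39, cost 40·22·39 = 34320
(M₅·M₆): 39×20 by 20×32 → 39×32, cost 39·20·32 = 24960
((M₃·M₄)·(M₅·M₆)): 40×39 by 39×32 → 40×32, cost 40·39·32 = 49920; cumulative 109200
((M₁·M₂)·((M₃·M₄)·(M₅·M₆))): 5×40 by 40×32 → 5×32, cost 5·40·32 = 6400; cumulative 118000
Total: 118000 scalar multiplications.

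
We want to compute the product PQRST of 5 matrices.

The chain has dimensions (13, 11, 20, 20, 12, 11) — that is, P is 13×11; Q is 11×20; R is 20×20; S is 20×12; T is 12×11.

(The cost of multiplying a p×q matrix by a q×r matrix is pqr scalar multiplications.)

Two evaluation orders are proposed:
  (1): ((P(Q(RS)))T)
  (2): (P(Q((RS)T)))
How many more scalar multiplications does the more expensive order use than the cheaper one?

Order (1) = ((P(Q(RS)))T): (RS): 20×20 by 20×12 → 20×12, cost 20·20·12 = 4800; (Q(RS)): 11×20 by 20×12 → 11×12, cost 11·20·12 = 2640; cumulative 7440; (P(Q(RS))): 13×11 by 11×12 → 13×12, cost 13·11·12 = 1716; cumulative 9156; ((P(Q(RS)))T): 13×12 by 12×11 → 13×11, cost 13·12·11 = 1716; cumulative 10872. Total 10872.
Order (2) = (P(Q((RS)T))): (RS): 20×20 by 20×12 → 20×12, cost 20·20·12 = 4800; ((RS)T): 20×12 by 12×11 → 20×11, cost 20·12·11 = 2640; cumulative 7440; (Q((RS)T)): 11×20 by 20×11 → 11×11, cost 11·20·11 = 2420; cumulative 9860; (P(Q((RS)T))): 13×11 by 11×11 → 13×11, cost 13·11·11 = 1573; cumulative 11433. Total 11433.
Difference: |10872 − 11433| = 561.

561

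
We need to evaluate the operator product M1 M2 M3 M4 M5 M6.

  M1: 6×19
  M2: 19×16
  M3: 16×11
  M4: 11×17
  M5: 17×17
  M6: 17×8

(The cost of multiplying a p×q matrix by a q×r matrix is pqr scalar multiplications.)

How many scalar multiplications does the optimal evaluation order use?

6552

Adjacent pairs: M1M2 = 6·19·16 = 1824; M2M3 = 19·16·11 = 3344; M3M4 = 16·11·17 = 2992; M4M5 = 11·17·17 = 3179; M5M6 = 17·17·8 = 2312.
Length 3: M1..M3: k=1: 0+3344+6·19·11=4598; k=2: 1824+0+6·16·11=2880 → min 2880 | M2..M4: k=2: 0+2992+19·16·17=8160; k=3: 3344+0+19·11·17=6897 → min 6897 | M3..M5: k=3: 0+3179+16·11·17=6171; k=4: 2992+0+16·17·17=7616 → min 6171 | M4..M6: k=4: 0+2312+11·17·8=3808; k=5: 3179+0+11·17·8=4675 → min 3808.
Length 4: M1..M4: k=1: 0+6897+6·19·17=8835; k=2: 1824+2992+6·16·17=6448; k=3: 2880+0+6·11·17=4002 → min 4002 | M2..M5: k=2: 0+6171+19·16·17=11339; k=3: 3344+3179+19·11·17=10076; k=4: 6897+0+19·17·17=12388 → min 10076 | M3..M6: k=3: 0+3808+16·11·8=5216; k=4: 2992+2312+16·17·8=7480; k=5: 6171+0+16·17·8=8347 → min 5216.
Length 5: M1..M5: k=1: 0+10076+6·19·17=12014; k=2: 1824+6171+6·16·17=9627; k=3: 2880+3179+6·11·17=7181; k=4: 4002+0+6·17·17=5736 → min 5736 | M2..M6: k=2: 0+5216+19·16·8=7648; k=3: 3344+3808+19·11·8=8824; k=4: 6897+2312+19·17·8=11793; k=5: 10076+0+19·17·8=12660 → min 7648.
Length 6: M1..M6: k=1: 0+7648+6·19·8=8560; k=2: 1824+5216+6·16·8=7808; k=3: 2880+3808+6·11·8=7216; k=4: 4002+2312+6·17·8=7130; k=5: 5736+0+6·17·8=6552 → min 6552.
Optimal order: (((((M1 M2) M3) M4) M5) M6) with cost 6552.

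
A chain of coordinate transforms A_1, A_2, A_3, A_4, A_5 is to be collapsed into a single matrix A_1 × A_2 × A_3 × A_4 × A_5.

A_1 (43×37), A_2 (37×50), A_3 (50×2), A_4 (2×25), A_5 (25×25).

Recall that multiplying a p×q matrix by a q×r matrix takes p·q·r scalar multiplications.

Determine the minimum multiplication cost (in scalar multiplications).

10282

Adjacent pairs: A_1A_2 = 43·37·50 = 79550; A_2A_3 = 37·50·2 = 3700; A_3A_4 = 50·2·25 = 2500; A_4A_5 = 2·25·25 = 1250.
Length 3: A_1..A_3: k=1: 0+3700+43·37·2=6882; k=2: 79550+0+43·50·2=83850 → min 6882 | A_2..A_4: k=2: 0+2500+37·50·25=48750; k=3: 3700+0+37·2·25=5550 → min 5550 | A_3..A_5: k=3: 0+1250+50·2·25=3750; k=4: 2500+0+50·25·25=33750 → min 3750.
Length 4: A_1..A_4: k=1: 0+5550+43·37·25=45325; k=2: 79550+2500+43·50·25=135800; k=3: 6882+0+43·2·25=9032 → min 9032 | A_2..A_5: k=2: 0+3750+37·50·25=50000; k=3: 3700+1250+37·2·25=6800; k=4: 5550+0+37·25·25=28675 → min 6800.
Length 5: A_1..A_5: k=1: 0+6800+43·37·25=46575; k=2: 79550+3750+43·50·25=137050; k=3: 6882+1250+43·2·25=10282; k=4: 9032+0+43·25·25=35907 → min 10282.
Optimal order: ((A_1 × (A_2 × A_3)) × (A_4 × A_5)) with cost 10282.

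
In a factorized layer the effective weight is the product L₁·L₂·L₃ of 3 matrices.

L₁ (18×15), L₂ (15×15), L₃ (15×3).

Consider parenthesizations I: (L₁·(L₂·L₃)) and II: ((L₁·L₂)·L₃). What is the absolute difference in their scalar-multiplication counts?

Order I = (L₁·(L₂·L₃)): (L₂·L₃): 15×15 by 15×3 → 15×3, cost 15·15·3 = 675; (L₁·(L₂·L₃)): 18×15 by 15×3 → 18×3, cost 18·15·3 = 810; cumulative 1485. Total 1485.
Order II = ((L₁·L₂)·L₃): (L₁·L₂): 18×15 by 15×15 → 18×15, cost 18·15·15 = 4050; ((L₁·L₂)·L₃): 18×15 by 15×3 → 18×3, cost 18·15·3 = 810; cumulative 4860. Total 4860.
Difference: |1485 − 4860| = 3375.

3375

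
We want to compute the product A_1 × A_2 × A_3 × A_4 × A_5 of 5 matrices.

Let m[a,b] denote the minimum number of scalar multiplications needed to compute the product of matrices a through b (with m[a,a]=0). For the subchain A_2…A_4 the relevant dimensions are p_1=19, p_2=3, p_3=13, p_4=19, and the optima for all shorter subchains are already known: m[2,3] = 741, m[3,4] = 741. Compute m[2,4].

m[2,4] = min over k∈[2,3] of m[2,k]+m[k+1,4]+p_{1}·p_k·p_{4}.
k=2: 0 + 741 + 19·3·19 = 1824; k=3: 741 + 0 + 19·13·19 = 5434.
Minimum: 1824 at k=2.

1824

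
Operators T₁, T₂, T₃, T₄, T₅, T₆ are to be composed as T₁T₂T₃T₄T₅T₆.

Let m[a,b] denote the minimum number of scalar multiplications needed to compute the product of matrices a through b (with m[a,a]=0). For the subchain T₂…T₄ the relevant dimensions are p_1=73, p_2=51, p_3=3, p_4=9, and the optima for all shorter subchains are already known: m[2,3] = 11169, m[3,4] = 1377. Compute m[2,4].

13140

m[2,4] = min over k∈[2,3] of m[2,k]+m[k+1,4]+p_{1}·p_k·p_{4}.
k=2: 0 + 1377 + 73·51·9 = 34884; k=3: 11169 + 0 + 73·3·9 = 13140.
Minimum: 13140 at k=3.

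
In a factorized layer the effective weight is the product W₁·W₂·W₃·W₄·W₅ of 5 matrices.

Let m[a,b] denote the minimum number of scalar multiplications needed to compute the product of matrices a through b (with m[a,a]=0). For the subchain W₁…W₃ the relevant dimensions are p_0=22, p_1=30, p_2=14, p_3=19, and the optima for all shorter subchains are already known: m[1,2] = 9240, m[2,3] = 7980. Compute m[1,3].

15092

m[1,3] = min over k∈[1,2] of m[1,k]+m[k+1,3]+p_{0}·p_k·p_{3}.
k=1: 0 + 7980 + 22·30·19 = 20520; k=2: 9240 + 0 + 22·14·19 = 15092.
Minimum: 15092 at k=2.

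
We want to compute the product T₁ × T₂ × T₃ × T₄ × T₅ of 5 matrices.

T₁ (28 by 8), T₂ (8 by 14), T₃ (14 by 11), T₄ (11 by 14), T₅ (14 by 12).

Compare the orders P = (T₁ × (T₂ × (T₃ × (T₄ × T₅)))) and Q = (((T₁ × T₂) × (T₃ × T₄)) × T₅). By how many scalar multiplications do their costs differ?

Order P = (T₁ × (T₂ × (T₃ × (T₄ × T₅)))): (T₄ × T₅): 11×14 by 14×12 → 11×12, cost 11·14·12 = 1848; (T₃ × (T₄ × T₅)): 14×11 by 11×12 → 14×12, cost 14·11·12 = 1848; cumulative 3696; (T₂ × (T₃ × (T₄ × T₅))): 8×14 by 14×12 → 8×12, cost 8·14·12 = 1344; cumulative 5040; (T₁ × (T₂ × (T₃ × (T₄ × T₅)))): 28×8 by 8×12 → 28×12, cost 28·8·12 = 2688; cumulative 7728. Total 7728.
Order Q = (((T₁ × T₂) × (T₃ × T₄)) × T₅): (T₁ × T₂): 28×8 by 8×14 → 28×14, cost 28·8·14 = 3136; (T₃ × T₄): 14×11 by 11×14 → 14×14, cost 14·11·14 = 2156; ((T₁ × T₂) × (T₃ × T₄)): 28×14 by 14×14 → 28×14, cost 28·14·14 = 5488; cumulative 10780; (((T₁ × T₂) × (T₃ × T₄)) × T₅): 28×14 by 14×12 → 28×12, cost 28·14·12 = 4704; cumulative 15484. Total 15484.
Difference: |7728 − 15484| = 7756.

7756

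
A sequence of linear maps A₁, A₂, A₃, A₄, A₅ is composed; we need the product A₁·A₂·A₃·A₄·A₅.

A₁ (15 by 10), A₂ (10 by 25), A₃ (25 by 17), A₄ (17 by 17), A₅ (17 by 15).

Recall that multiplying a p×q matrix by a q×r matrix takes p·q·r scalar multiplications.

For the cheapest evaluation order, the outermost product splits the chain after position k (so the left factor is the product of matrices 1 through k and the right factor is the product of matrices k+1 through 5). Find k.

Adjacent pairs: A₁A₂ = 15·10·25 = 3750; A₂A₃ = 10·25·17 = 4250; A₃A₄ = 25·17·17 = 7225; A₄A₅ = 17·17·15 = 4335.
Length 3: A₁..A₃: k=1: 0+4250+15·10·17=6800; k=2: 3750+0+15·25·17=10125 → min 6800 | A₂..A₄: k=2: 0+7225+10·25·17=11475; k=3: 4250+0+10·17·17=7140 → min 7140 | A₃..A₅: k=3: 0+4335+25·17·15=10710; k=4: 7225+0+25·17·15=13600 → min 10710.
Length 4: A₁..A₄: k=1: 0+7140+15·10·17=9690; k=2: 3750+7225+15·25·17=17350; k=3: 6800+0+15·17·17=11135 → min 9690 | A₂..A₅: k=2: 0+10710+10·25·15=14460; k=3: 4250+4335+10·17·15=11135; k=4: 7140+0+10·17·15=9690 → min 9690.
Top-level splits: k=1: (A₁..A₁)·(A₂..A₅) → 0+9690+15·10·15 = 11940; k=2: (A₁..A₂)·(A₃..A₅) → 3750+10710+15·25·15 = 20085; k=3: (A₁..A₃)·(A₄..A₅) → 6800+4335+15·17·15 = 14960; k=4: (A₁..A₄)·(A₅..A₅) → 9690+0+15·17·15 = 13515.
Best split is after A₁, i.e. k = 1.

1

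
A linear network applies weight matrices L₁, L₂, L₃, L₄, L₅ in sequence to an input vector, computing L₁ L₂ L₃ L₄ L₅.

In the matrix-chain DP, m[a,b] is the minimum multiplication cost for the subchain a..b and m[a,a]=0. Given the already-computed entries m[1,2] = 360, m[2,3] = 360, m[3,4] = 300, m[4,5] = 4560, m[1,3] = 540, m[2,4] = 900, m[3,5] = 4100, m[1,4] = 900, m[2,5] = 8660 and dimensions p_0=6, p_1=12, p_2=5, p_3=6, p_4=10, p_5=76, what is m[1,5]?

m[1,5] = min over k∈[1,4] of m[1,k]+m[k+1,5]+p_{0}·p_k·p_{5}.
k=1: 0 + 8660 + 6·12·76 = 14132; k=2: 360 + 4100 + 6·5·76 = 6740; k=3: 540 + 4560 + 6·6·76 = 7836; k=4: 900 + 0 + 6·10·76 = 5460.
Minimum: 5460 at k=4.

5460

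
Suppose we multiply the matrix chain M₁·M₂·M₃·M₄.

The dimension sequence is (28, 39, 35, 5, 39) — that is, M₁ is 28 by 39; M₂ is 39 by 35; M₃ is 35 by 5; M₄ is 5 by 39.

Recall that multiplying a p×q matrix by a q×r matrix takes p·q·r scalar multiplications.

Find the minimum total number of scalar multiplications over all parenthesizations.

Adjacent pairs: M₁M₂ = 28·39·35 = 38220; M₂M₃ = 39·35·5 = 6825; M₃M₄ = 35·5·39 = 6825.
Length 3: M₁..M₃: k=1: 0+6825+28·39·5=12285; k=2: 38220+0+28·35·5=43120 → min 12285 | M₂..M₄: k=2: 0+6825+39·35·39=60060; k=3: 6825+0+39·5·39=14430 → min 14430.
Length 4: M₁..M₄: k=1: 0+14430+28·39·39=57018; k=2: 38220+6825+28·35·39=83265; k=3: 12285+0+28·5·39=17745 → min 17745.
Optimal order: ((M₁·(M₂·M₃))·M₄) with cost 17745.

17745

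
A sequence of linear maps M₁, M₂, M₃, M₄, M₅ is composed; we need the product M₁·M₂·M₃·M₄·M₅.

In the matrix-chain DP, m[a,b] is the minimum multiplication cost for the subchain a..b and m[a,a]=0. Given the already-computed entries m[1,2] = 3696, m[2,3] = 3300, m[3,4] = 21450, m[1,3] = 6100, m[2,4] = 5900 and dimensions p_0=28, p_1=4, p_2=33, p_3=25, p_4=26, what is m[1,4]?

8812

m[1,4] = min over k∈[1,3] of m[1,k]+m[k+1,4]+p_{0}·p_k·p_{4}.
k=1: 0 + 5900 + 28·4·26 = 8812; k=2: 3696 + 21450 + 28·33·26 = 49170; k=3: 6100 + 0 + 28·25·26 = 24300.
Minimum: 8812 at k=1.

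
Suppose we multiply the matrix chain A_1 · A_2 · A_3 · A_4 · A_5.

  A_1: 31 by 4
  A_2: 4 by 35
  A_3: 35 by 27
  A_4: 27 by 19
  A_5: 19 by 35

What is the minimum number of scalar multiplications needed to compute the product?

12832

Adjacent pairs: A_1A_2 = 31·4·35 = 4340; A_2A_3 = 4·35·27 = 3780; A_3A_4 = 35·27·19 = 17955; A_4A_5 = 27·19·35 = 17955.
Length 3: A_1..A_3: k=1: 0+3780+31·4·27=7128; k=2: 4340+0+31·35·27=33635 → min 7128 | A_2..A_4: k=2: 0+17955+4·35·19=20615; k=3: 3780+0+4·27·19=5832 → min 5832 | A_3..A_5: k=3: 0+17955+35·27·35=51030; k=4: 17955+0+35·19·35=41230 → min 41230.
Length 4: A_1..A_4: k=1: 0+5832+31·4·19=8188; k=2: 4340+17955+31·35·19=42910; k=3: 7128+0+31·27·19=23031 → min 8188 | A_2..A_5: k=2: 0+41230+4·35·35=46130; k=3: 3780+17955+4·27·35=25515; k=4: 5832+0+4·19·35=8492 → min 8492.
Length 5: A_1..A_5: k=1: 0+8492+31·4·35=12832; k=2: 4340+41230+31·35·35=83545; k=3: 7128+17955+31·27·35=54378; k=4: 8188+0+31·19·35=28803 → min 12832.
Optimal order: (A_1 · (((A_2 · A_3) · A_4) · A_5)) with cost 12832.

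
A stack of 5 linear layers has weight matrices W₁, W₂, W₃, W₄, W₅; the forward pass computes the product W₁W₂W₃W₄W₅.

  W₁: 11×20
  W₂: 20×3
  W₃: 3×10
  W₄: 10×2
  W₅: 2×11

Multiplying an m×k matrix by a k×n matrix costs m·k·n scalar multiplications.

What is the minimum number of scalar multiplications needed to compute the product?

Adjacent pairs: W₁W₂ = 11·20·3 = 660; W₂W₃ = 20·3·10 = 600; W₃W₄ = 3·10·2 = 60; W₄W₅ = 10·2·11 = 220.
Length 3: W₁..W₃: k=1: 0+600+11·20·10=2800; k=2: 660+0+11·3·10=990 → min 990 | W₂..W₄: k=2: 0+60+20·3·2=180; k=3: 600+0+20·10·2=1000 → min 180 | W₃..W₅: k=3: 0+220+3·10·11=550; k=4: 60+0+3·2·11=126 → min 126.
Length 4: W₁..W₄: k=1: 0+180+11·20·2=620; k=2: 660+60+11·3·2=786; k=3: 990+0+11·10·2=1210 → min 620 | W₂..W₅: k=2: 0+126+20·3·11=786; k=3: 600+220+20·10·11=3020; k=4: 180+0+20·2·11=620 → min 620.
Length 5: W₁..W₅: k=1: 0+620+11·20·11=3040; k=2: 660+126+11·3·11=1149; k=3: 990+220+11·10·11=2420; k=4: 620+0+11·2·11=862 → min 862.
Optimal order: ((W₁(W₂(W₃W₄)))W₅) with cost 862.

862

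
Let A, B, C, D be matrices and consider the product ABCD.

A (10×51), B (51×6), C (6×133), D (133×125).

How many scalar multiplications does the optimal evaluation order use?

110310

Adjacent pairs: AB = 10·51·6 = 3060; BC = 51·6·133 = 40698; CD = 6·133·125 = 99750.
Length 3: A..C: k=1: 0+40698+10·51·133=108528; k=2: 3060+0+10·6·133=11040 → min 11040 | B..D: k=2: 0+99750+51·6·125=138000; k=3: 40698+0+51·133·125=888573 → min 138000.
Length 4: A..D: k=1: 0+138000+10·51·125=201750; k=2: 3060+99750+10·6·125=110310; k=3: 11040+0+10·133·125=177290 → min 110310.
Optimal order: ((AB)(CD)) with cost 110310.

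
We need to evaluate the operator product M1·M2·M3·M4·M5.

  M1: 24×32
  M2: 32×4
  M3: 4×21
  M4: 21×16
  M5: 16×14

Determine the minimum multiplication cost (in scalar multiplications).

Adjacent pairs: M1M2 = 24·32·4 = 3072; M2M3 = 32·4·21 = 2688; M3M4 = 4·21·16 = 1344; M4M5 = 21·16·14 = 4704.
Length 3: M1..M3: k=1: 0+2688+24·32·21=18816; k=2: 3072+0+24·4·21=5088 → min 5088 | M2..M4: k=2: 0+1344+32·4·16=3392; k=3: 2688+0+32·21·16=13440 → min 3392 | M3..M5: k=3: 0+4704+4·21·14=5880; k=4: 1344+0+4·16·14=2240 → min 2240.
Length 4: M1..M4: k=1: 0+3392+24·32·16=15680; k=2: 3072+1344+24·4·16=5952; k=3: 5088+0+24·21·16=13152 → min 5952 | M2..M5: k=2: 0+2240+32·4·14=4032; k=3: 2688+4704+32·21·14=16800; k=4: 3392+0+32·16·14=10560 → min 4032.
Length 5: M1..M5: k=1: 0+4032+24·32·14=14784; k=2: 3072+2240+24·4·14=6656; k=3: 5088+4704+24·21·14=16848; k=4: 5952+0+24·16·14=11328 → min 6656.
Optimal order: ((M1·M2)·((M3·M4)·M5)) with cost 6656.

6656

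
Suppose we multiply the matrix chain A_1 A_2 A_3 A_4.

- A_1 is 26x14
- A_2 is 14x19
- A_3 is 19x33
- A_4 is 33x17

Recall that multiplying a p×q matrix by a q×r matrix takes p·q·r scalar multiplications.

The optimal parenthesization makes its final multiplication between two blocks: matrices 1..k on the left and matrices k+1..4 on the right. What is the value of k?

1

Adjacent pairs: A_1A_2 = 26·14·19 = 6916; A_2A_3 = 14·19·33 = 8778; A_3A_4 = 19·33·17 = 10659.
Length 3: A_1..A_3: k=1: 0+8778+26·14·33=20790; k=2: 6916+0+26·19·33=23218 → min 20790 | A_2..A_4: k=2: 0+10659+14·19·17=15181; k=3: 8778+0+14·33·17=16632 → min 15181.
Top-level splits: k=1: (A_1..A_1)·(A_2..A_4) → 0+15181+26·14·17 = 21369; k=2: (A_1..A_2)·(A_3..A_4) → 6916+10659+26·19·17 = 25973; k=3: (A_1..A_3)·(A_4..A_4) → 20790+0+26·33·17 = 35376.
Best split is after A_1, i.e. k = 1.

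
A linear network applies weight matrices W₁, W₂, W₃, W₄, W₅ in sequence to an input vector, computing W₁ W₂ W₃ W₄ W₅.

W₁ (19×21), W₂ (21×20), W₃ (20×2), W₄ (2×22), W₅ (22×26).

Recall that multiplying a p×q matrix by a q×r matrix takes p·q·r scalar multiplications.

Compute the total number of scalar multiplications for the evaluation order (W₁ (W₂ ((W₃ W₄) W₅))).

33614

(W₃ W₄): 20×2 by 2×22 → 20×22, cost 20·2·22 = 880
((W₃ W₄) W₅): 20×22 by 22×26 → 20×26, cost 20·22·26 = 11440; cumulative 12320
(W₂ ((W₃ W₄) W₅)): 21×20 by 20×26 → 21×26, cost 21·20·26 = 10920; cumulative 23240
(W₁ (W₂ ((W₃ W₄) W₅))): 19×21 by 21×26 → 19×26, cost 19·21·26 = 10374; cumulative 33614
Total: 33614 scalar multiplications.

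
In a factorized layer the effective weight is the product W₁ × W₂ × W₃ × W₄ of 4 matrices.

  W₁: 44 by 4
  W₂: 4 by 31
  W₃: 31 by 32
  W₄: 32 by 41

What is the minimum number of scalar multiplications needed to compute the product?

16432

Adjacent pairs: W₁W₂ = 44·4·31 = 5456; W₂W₃ = 4·31·32 = 3968; W₃W₄ = 31·32·41 = 40672.
Length 3: W₁..W₃: k=1: 0+3968+44·4·32=9600; k=2: 5456+0+44·31·32=49104 → min 9600 | W₂..W₄: k=2: 0+40672+4·31·41=45756; k=3: 3968+0+4·32·41=9216 → min 9216.
Length 4: W₁..W₄: k=1: 0+9216+44·4·41=16432; k=2: 5456+40672+44·31·41=102052; k=3: 9600+0+44·32·41=67328 → min 16432.
Optimal order: (W₁ × ((W₂ × W₃) × W₄)) with cost 16432.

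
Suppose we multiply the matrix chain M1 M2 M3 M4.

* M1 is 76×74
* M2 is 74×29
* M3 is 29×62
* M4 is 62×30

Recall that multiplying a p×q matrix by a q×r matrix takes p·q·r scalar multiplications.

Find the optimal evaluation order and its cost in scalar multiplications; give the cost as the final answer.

283156

Adjacent pairs: M1M2 = 76·74·29 = 163096; M2M3 = 74·29·62 = 133052; M3M4 = 29·62·30 = 53940.
Length 3: M1..M3: k=1: 0+133052+76·74·62=481740; k=2: 163096+0+76·29·62=299744 → min 299744 | M2..M4: k=2: 0+53940+74·29·30=118320; k=3: 133052+0+74·62·30=270692 → min 118320.
Length 4: M1..M4: k=1: 0+118320+76·74·30=287040; k=2: 163096+53940+76·29·30=283156; k=3: 299744+0+76·62·30=441104 → min 283156.
Optimal parenthesization: ((M1 M2) (M3 M4)) with cost 283156.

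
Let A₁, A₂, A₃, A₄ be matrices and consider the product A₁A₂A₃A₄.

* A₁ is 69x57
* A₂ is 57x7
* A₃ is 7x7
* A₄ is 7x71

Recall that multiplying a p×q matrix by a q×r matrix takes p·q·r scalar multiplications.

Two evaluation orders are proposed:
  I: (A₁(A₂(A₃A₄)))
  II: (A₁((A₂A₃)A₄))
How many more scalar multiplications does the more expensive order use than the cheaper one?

Order I = (A₁(A₂(A₃A₄))): (A₃A₄): 7×7 by 7×71 → 7×71, cost 7·7·71 = 3479; (A₂(A₃A₄)): 57×7 by 7×71 → 57×71, cost 57·7·71 = 28329; cumulative 31808; (A₁(A₂(A₃A₄))): 69×57 by 57×71 → 69×71, cost 69·57·71 = 279243; cumulative 311051. Total 311051.
Order II = (A₁((A₂A₃)A₄)): (A₂A₃): 57×7 by 7×7 → 57×7, cost 57·7·7 = 2793; ((A₂A₃)A₄): 57×7 by 7×71 → 57×71, cost 57·7·71 = 28329; cumulative 31122; (A₁((A₂A₃)A₄)): 69×57 by 57×71 → 69×71, cost 69·57·71 = 279243; cumulative 310365. Total 310365.
Difference: |311051 − 310365| = 686.

686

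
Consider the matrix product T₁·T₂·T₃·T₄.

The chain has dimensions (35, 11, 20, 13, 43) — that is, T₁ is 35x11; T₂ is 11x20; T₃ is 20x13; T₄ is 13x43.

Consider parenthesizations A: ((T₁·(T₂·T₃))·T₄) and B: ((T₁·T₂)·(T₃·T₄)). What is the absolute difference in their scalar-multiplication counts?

21550

Order A = ((T₁·(T₂·T₃))·T₄): (T₂·T₃): 11×20 by 20×13 → 11×13, cost 11·20·13 = 2860; (T₁·(T₂·T₃)): 35×11 by 11×13 → 35×13, cost 35·11·13 = 5005; cumulative 7865; ((T₁·(T₂·T₃))·T₄): 35×13 by 13×43 → 35×43, cost 35·13·43 = 19565; cumulative 27430. Total 27430.
Order B = ((T₁·T₂)·(T₃·T₄)): (T₁·T₂): 35×11 by 11×20 → 35×20, cost 35·11·20 = 7700; (T₃·T₄): 20×13 by 13×43 → 20×43, cost 20·13·43 = 11180; ((T₁·T₂)·(T₃·T₄)): 35×20 by 20×43 → 35×43, cost 35·20·43 = 30100; cumulative 48980. Total 48980.
Difference: |27430 − 48980| = 21550.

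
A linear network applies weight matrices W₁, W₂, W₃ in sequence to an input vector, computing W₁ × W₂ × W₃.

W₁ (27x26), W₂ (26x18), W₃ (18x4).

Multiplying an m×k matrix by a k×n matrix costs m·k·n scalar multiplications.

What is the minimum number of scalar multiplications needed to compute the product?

4680

Order (W₁ × (W₂ × W₃)): (W₂ × W₃): 26×18 by 18×4 → 26×4, cost 26·18·4 = 1872; (W₁ × (W₂ × W₃)): 27×26 by 26×4 → 27×4, cost 27·26·4 = 2808; cumulative 4680. Total 4680.
Order ((W₁ × W₂) × W₃): (W₁ × W₂): 27×26 by 26×18 → 27×18, cost 27·26·18 = 12636; ((W₁ × W₂) × W₃): 27×18 by 18×4 → 27×4, cost 27·18·4 = 1944; cumulative 14580. Total 14580.
Minimum: 4680.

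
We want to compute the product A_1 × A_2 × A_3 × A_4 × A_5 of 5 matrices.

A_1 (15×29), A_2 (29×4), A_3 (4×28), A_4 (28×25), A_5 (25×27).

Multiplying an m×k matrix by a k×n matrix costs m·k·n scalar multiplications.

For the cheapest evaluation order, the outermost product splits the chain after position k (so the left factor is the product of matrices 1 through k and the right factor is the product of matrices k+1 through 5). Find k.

2

Adjacent pairs: A_1A_2 = 15·29·4 = 1740; A_2A_3 = 29·4·28 = 3248; A_3A_4 = 4·28·25 = 2800; A_4A_5 = 28·25·27 = 18900.
Length 3: A_1..A_3: k=1: 0+3248+15·29·28=15428; k=2: 1740+0+15·4·28=3420 → min 3420 | A_2..A_4: k=2: 0+2800+29·4·25=5700; k=3: 3248+0+29·28·25=23548 → min 5700 | A_3..A_5: k=3: 0+18900+4·28·27=21924; k=4: 2800+0+4·25·27=5500 → min 5500.
Length 4: A_1..A_4: k=1: 0+5700+15·29·25=16575; k=2: 1740+2800+15·4·25=6040; k=3: 3420+0+15·28·25=13920 → min 6040 | A_2..A_5: k=2: 0+5500+29·4·27=8632; k=3: 3248+18900+29·28·27=44072; k=4: 5700+0+29·25·27=25275 → min 8632.
Top-level splits: k=1: (A_1..A_1)·(A_2..A_5) → 0+8632+15·29·27 = 20377; k=2: (A_1..A_2)·(A_3..A_5) → 1740+5500+15·4·27 = 8860; k=3: (A_1..A_3)·(A_4..A_5) → 3420+18900+15·28·27 = 33660; k=4: (A_1..A_4)·(A_5..A_5) → 6040+0+15·25·27 = 16165.
Best split is after A_2, i.e. k = 2.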